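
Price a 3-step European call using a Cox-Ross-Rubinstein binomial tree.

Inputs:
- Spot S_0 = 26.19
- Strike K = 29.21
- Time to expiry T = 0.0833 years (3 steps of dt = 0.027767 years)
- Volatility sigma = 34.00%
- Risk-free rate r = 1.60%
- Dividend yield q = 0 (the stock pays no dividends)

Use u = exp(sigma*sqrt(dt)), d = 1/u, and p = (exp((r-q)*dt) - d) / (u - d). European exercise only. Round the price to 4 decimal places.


Answer: Price = V(0,0) = 0.2149

Derivation:
dt = T/N = 0.027767
u = exp(sigma*sqrt(dt)) = 1.058291; d = 1/u = 0.944920
p = (exp((r-q)*dt) - d) / (u - d) = 0.489760
Discount per step: exp(-r*dt) = 0.999556
Stock lattice S(k, i) with i counting down-moves:
  k=0: S(0,0) = 26.1900
  k=1: S(1,0) = 27.7166; S(1,1) = 24.7474
  k=2: S(2,0) = 29.3323; S(2,1) = 26.1900; S(2,2) = 23.3843
  k=3: S(3,0) = 31.0421; S(3,1) = 27.7166; S(3,2) = 24.7474; S(3,3) = 22.0963
Terminal payoffs V(N, i) = max(S_T - K, 0):
  V(3,0) = 1.832079; V(3,1) = 0.000000; V(3,2) = 0.000000; V(3,3) = 0.000000
Backward induction: V(k, i) = exp(-r*dt) * [p * V(k+1, i) + (1-p) * V(k+1, i+1)].
  V(2,0) = exp(-r*dt) * [p*1.832079 + (1-p)*0.000000] = 0.896879
  V(2,1) = exp(-r*dt) * [p*0.000000 + (1-p)*0.000000] = 0.000000
  V(2,2) = exp(-r*dt) * [p*0.000000 + (1-p)*0.000000] = 0.000000
  V(1,0) = exp(-r*dt) * [p*0.896879 + (1-p)*0.000000] = 0.439060
  V(1,1) = exp(-r*dt) * [p*0.000000 + (1-p)*0.000000] = 0.000000
  V(0,0) = exp(-r*dt) * [p*0.439060 + (1-p)*0.000000] = 0.214938


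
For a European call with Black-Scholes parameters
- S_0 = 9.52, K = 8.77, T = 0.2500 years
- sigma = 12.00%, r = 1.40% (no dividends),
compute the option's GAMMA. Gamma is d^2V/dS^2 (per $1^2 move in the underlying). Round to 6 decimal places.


Answer: Gamma = 0.241994

Derivation:
d1 = 1.4559673737; d2 = 1.3959673737
phi(d1) = 0.1382268601; exp(-qT) = 1.0000000000; exp(-rT) = 0.9965061179
Gamma = exp(-qT) * phi(d1) / (S * sigma * sqrt(T)) = 1.0000000000 * 0.1382268601 / (9.5200 * 0.1200 * 0.5000000000) = 0.241994


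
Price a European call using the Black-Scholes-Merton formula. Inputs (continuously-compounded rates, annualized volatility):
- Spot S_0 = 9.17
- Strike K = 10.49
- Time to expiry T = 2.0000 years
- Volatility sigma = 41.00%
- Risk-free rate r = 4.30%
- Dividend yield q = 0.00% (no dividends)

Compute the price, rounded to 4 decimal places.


d1 = (ln(S/K) + (r - q + 0.5*sigma^2) * T) / (sigma * sqrt(T)) = 0.20629386
d2 = d1 - sigma * sqrt(T) = -0.37353370
exp(-rT) = 0.91759423; exp(-qT) = 1.00000000
C = S_0 * exp(-qT) * N(d1) - K * exp(-rT) * N(d2)
N(d1) = 0.58171931; N(d2) = 0.35437563
C = 9.1700 * 1.00000000 * 0.58171931 - 10.4900 * 0.91759423 * 0.35437563 = 1.9233

Answer: Price = 1.9233


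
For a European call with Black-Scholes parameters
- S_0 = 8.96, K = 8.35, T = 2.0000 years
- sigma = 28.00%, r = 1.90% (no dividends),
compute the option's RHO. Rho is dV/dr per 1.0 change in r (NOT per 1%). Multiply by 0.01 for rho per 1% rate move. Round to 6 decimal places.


Answer: Rho = 8.525872

Derivation:
d1 = 0.4720157173; d2 = 0.0760359198
phi(d1) = 0.3568863298; exp(-qT) = 1.0000000000; exp(-rT) = 0.9627129409
N(d2) = 0.5303047395
Rho = K*T*exp(-rT)*N(d2) = 8.3500 * 2.0000 * 0.9627129409 * 0.5303047395 = 8.525872


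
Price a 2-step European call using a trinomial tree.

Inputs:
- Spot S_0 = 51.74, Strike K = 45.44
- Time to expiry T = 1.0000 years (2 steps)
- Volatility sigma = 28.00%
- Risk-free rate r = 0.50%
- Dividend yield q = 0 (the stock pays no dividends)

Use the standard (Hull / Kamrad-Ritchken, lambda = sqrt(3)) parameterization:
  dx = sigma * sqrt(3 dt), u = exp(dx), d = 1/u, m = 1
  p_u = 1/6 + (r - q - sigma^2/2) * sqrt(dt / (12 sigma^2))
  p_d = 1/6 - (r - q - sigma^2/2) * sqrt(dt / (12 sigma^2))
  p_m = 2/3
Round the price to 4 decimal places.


dt = T/N = 0.500000; dx = sigma*sqrt(3*dt) = 0.342929
u = exp(dx) = 1.409068; d = 1/u = 0.709689
p_u = 0.141734, p_m = 0.666667, p_d = 0.191599
Discount per step: exp(-r*dt) = 0.997503
Stock lattice S(k, j) with j the centered position index:
  k=0: S(0,+0) = 51.7400
  k=1: S(1,-1) = 36.7193; S(1,+0) = 51.7400; S(1,+1) = 72.9052
  k=2: S(2,-2) = 26.0593; S(2,-1) = 36.7193; S(2,+0) = 51.7400; S(2,+1) = 72.9052; S(2,+2) = 102.7284
Terminal payoffs V(N, j) = max(S_T - K, 0):
  V(2,-2) = 0.000000; V(2,-1) = 0.000000; V(2,+0) = 6.300000; V(2,+1) = 27.465184; V(2,+2) = 57.288368
Backward induction: V(k, j) = exp(-r*dt) * [p_u * V(k+1, j+1) + p_m * V(k+1, j) + p_d * V(k+1, j-1)]
  V(1,-1) = exp(-r*dt) * [p_u*6.300000 + p_m*0.000000 + p_d*0.000000] = 0.890697
  V(1,+0) = exp(-r*dt) * [p_u*27.465184 + p_m*6.300000 + p_d*0.000000] = 8.072554
  V(1,+1) = exp(-r*dt) * [p_u*57.288368 + p_m*27.465184 + p_d*6.300000] = 27.567920
  V(0,+0) = exp(-r*dt) * [p_u*27.567920 + p_m*8.072554 + p_d*0.890697] = 9.436061

Answer: Price = V(0,0) = 9.4361


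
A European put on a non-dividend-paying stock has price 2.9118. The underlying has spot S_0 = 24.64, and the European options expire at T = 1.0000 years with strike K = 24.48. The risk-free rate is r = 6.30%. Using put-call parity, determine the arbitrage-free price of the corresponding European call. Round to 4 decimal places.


Put-call parity: C - P = S_0 * exp(-qT) - K * exp(-rT).
S_0 * exp(-qT) = 24.6400 * 1.00000000 = 24.64000000
K * exp(-rT) = 24.4800 * 0.93894347 = 22.98533624
C = P + S*exp(-qT) - K*exp(-rT)
C = 2.9118 + 24.64000000 - 22.98533624 = 4.5665

Answer: Call price = 4.5665


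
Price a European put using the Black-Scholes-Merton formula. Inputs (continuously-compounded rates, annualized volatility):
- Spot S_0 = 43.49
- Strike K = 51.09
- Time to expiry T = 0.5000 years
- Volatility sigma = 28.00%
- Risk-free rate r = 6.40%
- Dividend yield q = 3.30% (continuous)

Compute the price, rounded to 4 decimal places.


d1 = (ln(S/K) + (r - q + 0.5*sigma^2) * T) / (sigma * sqrt(T)) = -0.63618274
d2 = d1 - sigma * sqrt(T) = -0.83417264
exp(-rT) = 0.96850658; exp(-qT) = 0.98363538
P = K * exp(-rT) * N(-d2) - S_0 * exp(-qT) * N(-d1)
N(-d1) = 0.73767134; N(-d2) = 0.79790815
P = 51.0900 * 0.96850658 * 0.79790815 - 43.4900 * 0.98363538 * 0.73767134 = 7.9250

Answer: Price = 7.9250


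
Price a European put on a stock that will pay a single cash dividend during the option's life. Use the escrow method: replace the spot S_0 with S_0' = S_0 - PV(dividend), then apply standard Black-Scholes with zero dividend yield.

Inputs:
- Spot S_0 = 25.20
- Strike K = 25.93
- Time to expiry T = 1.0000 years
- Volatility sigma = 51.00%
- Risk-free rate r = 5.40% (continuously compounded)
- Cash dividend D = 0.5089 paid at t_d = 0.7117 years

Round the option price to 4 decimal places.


PV(D) = D * exp(-r * t_d) = 0.5089 * 0.96229733 = 0.48971311
S_0' = S_0 - PV(D) = 25.2000 - 0.48971311 = 24.71028689
d1 = (ln(S_0'/K) + (r + sigma^2/2)*T) / (sigma*sqrt(T)) = 0.26640986
d2 = d1 - sigma*sqrt(T) = -0.24359014
exp(-rT) = 0.94743211
N(-d1) = 0.39496178; N(-d2) = 0.59622587
P = K * exp(-rT) * N(-d2) - S_0' * N(-d1) = 25.9300 * 0.94743211 * 0.59622587 - 24.71028689 * 0.39496178 = 4.8878

Answer: Price = 4.8878


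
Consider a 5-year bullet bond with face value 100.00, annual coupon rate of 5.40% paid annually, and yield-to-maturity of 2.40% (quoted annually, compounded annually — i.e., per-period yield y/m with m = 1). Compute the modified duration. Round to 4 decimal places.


Coupon per period c = face * coupon_rate / m = 5.400000
Periods per year m = 1; per-period yield y/m = 0.024000
Number of cashflows N = 5
Cashflows (t years, CF_t, discount factor 1/(1+y/m)^(m*t), PV):
  t = 1.0000: CF_t = 5.400000, DF = 0.976562, PV = 5.273438
  t = 2.0000: CF_t = 5.400000, DF = 0.953674, PV = 5.149841
  t = 3.0000: CF_t = 5.400000, DF = 0.931323, PV = 5.029142
  t = 4.0000: CF_t = 5.400000, DF = 0.909495, PV = 4.911271
  t = 5.0000: CF_t = 105.400000, DF = 0.888178, PV = 93.614005
Price P = sum_t PV_t = 113.977698
First compute Macaulay numerator sum_t t * PV_t:
  t * PV_t at t = 1.0000: 5.273438
  t * PV_t at t = 2.0000: 10.299683
  t * PV_t at t = 3.0000: 15.087426
  t * PV_t at t = 4.0000: 19.645086
  t * PV_t at t = 5.0000: 468.070027
Macaulay duration D = 518.375659 / 113.977698 = 4.548045
Modified duration = D / (1 + y/m) = 4.548045 / (1 + 0.024000) = 4.441450

Answer: Modified duration = 4.4414


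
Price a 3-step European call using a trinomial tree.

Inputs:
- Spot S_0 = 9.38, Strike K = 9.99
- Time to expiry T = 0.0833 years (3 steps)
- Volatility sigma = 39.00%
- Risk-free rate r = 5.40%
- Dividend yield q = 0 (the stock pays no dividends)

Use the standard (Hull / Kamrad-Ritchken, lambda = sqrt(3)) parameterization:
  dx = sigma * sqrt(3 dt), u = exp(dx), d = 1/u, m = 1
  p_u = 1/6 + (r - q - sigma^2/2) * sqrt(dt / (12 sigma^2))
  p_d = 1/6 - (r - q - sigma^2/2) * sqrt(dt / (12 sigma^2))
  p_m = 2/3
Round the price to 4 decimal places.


dt = T/N = 0.027767; dx = sigma*sqrt(3*dt) = 0.112561
u = exp(dx) = 1.119140; d = 1/u = 0.893543
p_u = 0.163947, p_m = 0.666667, p_d = 0.169386
Discount per step: exp(-r*dt) = 0.998502
Stock lattice S(k, j) with j the centered position index:
  k=0: S(0,+0) = 9.3800
  k=1: S(1,-1) = 8.3814; S(1,+0) = 9.3800; S(1,+1) = 10.4975
  k=2: S(2,-2) = 7.4892; S(2,-1) = 8.3814; S(2,+0) = 9.3800; S(2,+1) = 10.4975; S(2,+2) = 11.7482
  k=3: S(3,-3) = 6.6919; S(3,-2) = 7.4892; S(3,-1) = 8.3814; S(3,+0) = 9.3800; S(3,+1) = 10.4975; S(3,+2) = 11.7482; S(3,+3) = 13.1479
Terminal payoffs V(N, j) = max(S_T - K, 0):
  V(3,-3) = 0.000000; V(3,-2) = 0.000000; V(3,-1) = 0.000000; V(3,+0) = 0.000000; V(3,+1) = 0.507536; V(3,+2) = 1.758215; V(3,+3) = 3.157901
Backward induction: V(k, j) = exp(-r*dt) * [p_u * V(k+1, j+1) + p_m * V(k+1, j) + p_d * V(k+1, j-1)]
  V(2,-2) = exp(-r*dt) * [p_u*0.000000 + p_m*0.000000 + p_d*0.000000] = 0.000000
  V(2,-1) = exp(-r*dt) * [p_u*0.000000 + p_m*0.000000 + p_d*0.000000] = 0.000000
  V(2,+0) = exp(-r*dt) * [p_u*0.507536 + p_m*0.000000 + p_d*0.000000] = 0.083084
  V(2,+1) = exp(-r*dt) * [p_u*1.758215 + p_m*0.507536 + p_d*0.000000] = 0.625672
  V(2,+2) = exp(-r*dt) * [p_u*3.157901 + p_m*1.758215 + p_d*0.507536] = 1.773181
  V(1,-1) = exp(-r*dt) * [p_u*0.083084 + p_m*0.000000 + p_d*0.000000] = 0.013601
  V(1,+0) = exp(-r*dt) * [p_u*0.625672 + p_m*0.083084 + p_d*0.000000] = 0.157730
  V(1,+1) = exp(-r*dt) * [p_u*1.773181 + p_m*0.625672 + p_d*0.083084] = 0.720814
  V(0,+0) = exp(-r*dt) * [p_u*0.720814 + p_m*0.157730 + p_d*0.013601] = 0.225294

Answer: Price = V(0,0) = 0.2253


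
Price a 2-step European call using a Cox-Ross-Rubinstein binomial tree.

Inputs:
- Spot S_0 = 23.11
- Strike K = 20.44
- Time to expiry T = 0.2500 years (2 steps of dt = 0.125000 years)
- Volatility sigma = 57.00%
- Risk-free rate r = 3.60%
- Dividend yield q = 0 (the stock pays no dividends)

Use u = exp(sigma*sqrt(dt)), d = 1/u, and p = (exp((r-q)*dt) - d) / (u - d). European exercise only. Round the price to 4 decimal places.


Answer: Price = V(0,0) = 4.2921

Derivation:
dt = T/N = 0.125000
u = exp(sigma*sqrt(dt)) = 1.223267; d = 1/u = 0.817483
p = (exp((r-q)*dt) - d) / (u - d) = 0.460903
Discount per step: exp(-r*dt) = 0.995510
Stock lattice S(k, i) with i counting down-moves:
  k=0: S(0,0) = 23.1100
  k=1: S(1,0) = 28.2697; S(1,1) = 18.8920
  k=2: S(2,0) = 34.5814; S(2,1) = 23.1100; S(2,2) = 15.4439
Terminal payoffs V(N, i) = max(S_T - K, 0):
  V(2,0) = 14.141411; V(2,1) = 2.670000; V(2,2) = 0.000000
Backward induction: V(k, i) = exp(-r*dt) * [p * V(k+1, i) + (1-p) * V(k+1, i+1)].
  V(1,0) = exp(-r*dt) * [p*14.141411 + (1-p)*2.670000] = 7.921482
  V(1,1) = exp(-r*dt) * [p*2.670000 + (1-p)*0.000000] = 1.225086
  V(0,0) = exp(-r*dt) * [p*7.921482 + (1-p)*1.225086] = 4.292117


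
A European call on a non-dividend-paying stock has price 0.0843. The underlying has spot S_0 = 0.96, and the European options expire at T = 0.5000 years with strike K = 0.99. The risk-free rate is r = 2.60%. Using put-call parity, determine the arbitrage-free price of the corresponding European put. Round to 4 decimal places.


Answer: Put price = 0.1015

Derivation:
Put-call parity: C - P = S_0 * exp(-qT) - K * exp(-rT).
S_0 * exp(-qT) = 0.9600 * 1.00000000 = 0.96000000
K * exp(-rT) = 0.9900 * 0.98708414 = 0.97721329
P = C - S*exp(-qT) + K*exp(-rT)
P = 0.0843 - 0.96000000 + 0.97721329 = 0.1015


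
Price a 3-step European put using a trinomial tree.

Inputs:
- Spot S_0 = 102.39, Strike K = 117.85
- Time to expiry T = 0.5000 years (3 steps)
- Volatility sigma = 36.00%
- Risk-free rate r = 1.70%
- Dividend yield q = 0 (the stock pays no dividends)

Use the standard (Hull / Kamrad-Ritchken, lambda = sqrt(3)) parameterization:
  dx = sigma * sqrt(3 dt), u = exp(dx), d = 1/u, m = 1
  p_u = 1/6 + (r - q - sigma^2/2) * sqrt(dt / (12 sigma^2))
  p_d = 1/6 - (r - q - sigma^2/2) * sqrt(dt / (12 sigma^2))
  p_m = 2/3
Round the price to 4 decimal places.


Answer: Price = V(0,0) = 20.2105

Derivation:
dt = T/N = 0.166667; dx = sigma*sqrt(3*dt) = 0.254558
u = exp(dx) = 1.289892; d = 1/u = 0.775259
p_u = 0.151019, p_m = 0.666667, p_d = 0.182315
Discount per step: exp(-r*dt) = 0.997171
Stock lattice S(k, j) with j the centered position index:
  k=0: S(0,+0) = 102.3900
  k=1: S(1,-1) = 79.3787; S(1,+0) = 102.3900; S(1,+1) = 132.0720
  k=2: S(2,-2) = 61.5391; S(2,-1) = 79.3787; S(2,+0) = 102.3900; S(2,+1) = 132.0720; S(2,+2) = 170.3587
  k=3: S(3,-3) = 47.7087; S(3,-2) = 61.5391; S(3,-1) = 79.3787; S(3,+0) = 102.3900; S(3,+1) = 132.0720; S(3,+2) = 170.3587; S(3,+3) = 219.7443
Terminal payoffs V(N, j) = max(K - S_T, 0):
  V(3,-3) = 70.141302; V(3,-2) = 56.310935; V(3,-1) = 38.471257; V(3,+0) = 15.460000; V(3,+1) = 0.000000; V(3,+2) = 0.000000; V(3,+3) = 0.000000
Backward induction: V(k, j) = exp(-r*dt) * [p_u * V(k+1, j+1) + p_m * V(k+1, j) + p_d * V(k+1, j-1)]
  V(2,-2) = exp(-r*dt) * [p_u*38.471257 + p_m*56.310935 + p_d*70.141302] = 55.979457
  V(2,-1) = exp(-r*dt) * [p_u*15.460000 + p_m*38.471257 + p_d*56.310935] = 38.140346
  V(2,+0) = exp(-r*dt) * [p_u*0.000000 + p_m*15.460000 + p_d*38.471257] = 17.271536
  V(2,+1) = exp(-r*dt) * [p_u*0.000000 + p_m*0.000000 + p_d*15.460000] = 2.810610
  V(2,+2) = exp(-r*dt) * [p_u*0.000000 + p_m*0.000000 + p_d*0.000000] = 0.000000
  V(1,-1) = exp(-r*dt) * [p_u*17.271536 + p_m*38.140346 + p_d*55.979457] = 38.132901
  V(1,+0) = exp(-r*dt) * [p_u*2.810610 + p_m*17.271536 + p_d*38.140346] = 18.838904
  V(1,+1) = exp(-r*dt) * [p_u*0.000000 + p_m*2.810610 + p_d*17.271536] = 5.008384
  V(0,+0) = exp(-r*dt) * [p_u*5.008384 + p_m*18.838904 + p_d*38.132901] = 20.210472


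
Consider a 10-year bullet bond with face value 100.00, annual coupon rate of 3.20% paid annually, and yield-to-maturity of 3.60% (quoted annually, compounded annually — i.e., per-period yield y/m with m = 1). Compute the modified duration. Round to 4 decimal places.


Answer: Modified duration = 8.3860

Derivation:
Coupon per period c = face * coupon_rate / m = 3.200000
Periods per year m = 1; per-period yield y/m = 0.036000
Number of cashflows N = 10
Cashflows (t years, CF_t, discount factor 1/(1+y/m)^(m*t), PV):
  t = 1.0000: CF_t = 3.200000, DF = 0.965251, PV = 3.088803
  t = 2.0000: CF_t = 3.200000, DF = 0.931709, PV = 2.981470
  t = 3.0000: CF_t = 3.200000, DF = 0.899333, PV = 2.877867
  t = 4.0000: CF_t = 3.200000, DF = 0.868082, PV = 2.777864
  t = 5.0000: CF_t = 3.200000, DF = 0.837917, PV = 2.681336
  t = 6.0000: CF_t = 3.200000, DF = 0.808801, PV = 2.588162
  t = 7.0000: CF_t = 3.200000, DF = 0.780696, PV = 2.498226
  t = 8.0000: CF_t = 3.200000, DF = 0.753567, PV = 2.411415
  t = 9.0000: CF_t = 3.200000, DF = 0.727381, PV = 2.327621
  t = 10.0000: CF_t = 103.200000, DF = 0.702106, PV = 72.457299
Price P = sum_t PV_t = 96.690062
First compute Macaulay numerator sum_t t * PV_t:
  t * PV_t at t = 1.0000: 3.088803
  t * PV_t at t = 2.0000: 5.962940
  t * PV_t at t = 3.0000: 8.633601
  t * PV_t at t = 4.0000: 11.111455
  t * PV_t at t = 5.0000: 13.406679
  t * PV_t at t = 6.0000: 15.528972
  t * PV_t at t = 7.0000: 17.487581
  t * PV_t at t = 8.0000: 19.291319
  t * PV_t at t = 9.0000: 20.948585
  t * PV_t at t = 10.0000: 724.572994
Macaulay duration D = 840.032929 / 96.690062 = 8.687893
Modified duration = D / (1 + y/m) = 8.687893 / (1 + 0.036000) = 8.385997


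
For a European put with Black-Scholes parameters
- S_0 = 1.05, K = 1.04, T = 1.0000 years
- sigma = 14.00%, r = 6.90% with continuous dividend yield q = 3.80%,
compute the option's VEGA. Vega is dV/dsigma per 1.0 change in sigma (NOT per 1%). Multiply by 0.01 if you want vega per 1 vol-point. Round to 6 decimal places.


Answer: Vega = 0.377997

Derivation:
d1 = 0.3597817930; d2 = 0.2197817930
phi(d1) = 0.3739399700; exp(-qT) = 0.9627129409; exp(-rT) = 0.9333266801
Vega = S * exp(-qT) * phi(d1) * sqrt(T) = 1.0500 * 0.9627129409 * 0.3739399700 * 1.0000000000 = 0.377997


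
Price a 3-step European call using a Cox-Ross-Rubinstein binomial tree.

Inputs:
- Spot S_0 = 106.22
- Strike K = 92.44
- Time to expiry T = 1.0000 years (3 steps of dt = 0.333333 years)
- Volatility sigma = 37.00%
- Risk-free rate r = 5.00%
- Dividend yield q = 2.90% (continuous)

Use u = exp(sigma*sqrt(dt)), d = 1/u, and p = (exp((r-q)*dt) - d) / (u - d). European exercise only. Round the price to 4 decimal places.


Answer: Price = V(0,0) = 23.1558

Derivation:
dt = T/N = 0.333333
u = exp(sigma*sqrt(dt)) = 1.238152; d = 1/u = 0.807656
p = (exp((r-q)*dt) - d) / (u - d) = 0.463115
Discount per step: exp(-r*dt) = 0.983471
Stock lattice S(k, i) with i counting down-moves:
  k=0: S(0,0) = 106.2200
  k=1: S(1,0) = 131.5165; S(1,1) = 85.7892
  k=2: S(2,0) = 162.8373; S(2,1) = 106.2200; S(2,2) = 69.2881
  k=3: S(3,0) = 201.6173; S(3,1) = 131.5165; S(3,2) = 85.7892; S(3,3) = 55.9609
Terminal payoffs V(N, i) = max(S_T - K, 0):
  V(3,0) = 109.177273; V(3,1) = 39.076460; V(3,2) = 0.000000; V(3,3) = 0.000000
Backward induction: V(k, i) = exp(-r*dt) * [p * V(k+1, i) + (1-p) * V(k+1, i+1)].
  V(2,0) = exp(-r*dt) * [p*109.177273 + (1-p)*39.076460] = 70.358700
  V(2,1) = exp(-r*dt) * [p*39.076460 + (1-p)*0.000000] = 17.797765
  V(2,2) = exp(-r*dt) * [p*0.000000 + (1-p)*0.000000] = 0.000000
  V(1,0) = exp(-r*dt) * [p*70.358700 + (1-p)*17.797765] = 41.442998
  V(1,1) = exp(-r*dt) * [p*17.797765 + (1-p)*0.000000] = 8.106170
  V(0,0) = exp(-r*dt) * [p*41.442998 + (1-p)*8.106170] = 23.155779


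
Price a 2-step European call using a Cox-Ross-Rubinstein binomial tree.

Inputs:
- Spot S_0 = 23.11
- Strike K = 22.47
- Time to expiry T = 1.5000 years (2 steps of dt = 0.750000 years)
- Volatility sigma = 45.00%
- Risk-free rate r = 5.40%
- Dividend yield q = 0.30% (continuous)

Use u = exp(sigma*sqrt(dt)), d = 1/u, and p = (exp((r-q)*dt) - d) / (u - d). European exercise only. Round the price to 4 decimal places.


Answer: Price = V(0,0) = 5.5650

Derivation:
dt = T/N = 0.750000
u = exp(sigma*sqrt(dt)) = 1.476555; d = 1/u = 0.677252
p = (exp((r-q)*dt) - d) / (u - d) = 0.452568
Discount per step: exp(-r*dt) = 0.960309
Stock lattice S(k, i) with i counting down-moves:
  k=0: S(0,0) = 23.1100
  k=1: S(1,0) = 34.1232; S(1,1) = 15.6513
  k=2: S(2,0) = 50.3847; S(2,1) = 23.1100; S(2,2) = 10.5999
Terminal payoffs V(N, i) = max(S_T - K, 0):
  V(2,0) = 27.914737; V(2,1) = 0.640000; V(2,2) = 0.000000
Backward induction: V(k, i) = exp(-r*dt) * [p * V(k+1, i) + (1-p) * V(k+1, i+1)].
  V(1,0) = exp(-r*dt) * [p*27.914737 + (1-p)*0.640000] = 12.468340
  V(1,1) = exp(-r*dt) * [p*0.640000 + (1-p)*0.000000] = 0.278147
  V(0,0) = exp(-r*dt) * [p*12.468340 + (1-p)*0.278147] = 5.565028


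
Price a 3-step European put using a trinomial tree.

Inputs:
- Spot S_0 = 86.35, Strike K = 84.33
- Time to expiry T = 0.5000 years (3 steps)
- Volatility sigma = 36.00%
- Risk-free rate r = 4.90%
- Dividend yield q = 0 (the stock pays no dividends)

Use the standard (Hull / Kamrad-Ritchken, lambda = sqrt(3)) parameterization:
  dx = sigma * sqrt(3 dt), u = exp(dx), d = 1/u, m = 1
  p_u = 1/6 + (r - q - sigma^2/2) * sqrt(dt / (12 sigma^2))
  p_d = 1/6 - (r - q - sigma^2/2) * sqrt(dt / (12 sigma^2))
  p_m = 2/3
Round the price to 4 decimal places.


dt = T/N = 0.166667; dx = sigma*sqrt(3*dt) = 0.254558
u = exp(dx) = 1.289892; d = 1/u = 0.775259
p_u = 0.161494, p_m = 0.666667, p_d = 0.171839
Discount per step: exp(-r*dt) = 0.991867
Stock lattice S(k, j) with j the centered position index:
  k=0: S(0,+0) = 86.3500
  k=1: S(1,-1) = 66.9436; S(1,+0) = 86.3500; S(1,+1) = 111.3822
  k=2: S(2,-2) = 51.8986; S(2,-1) = 66.9436; S(2,+0) = 86.3500; S(2,+1) = 111.3822; S(2,+2) = 143.6710
  k=3: S(3,-3) = 40.2348; S(3,-2) = 51.8986; S(3,-1) = 66.9436; S(3,+0) = 86.3500; S(3,+1) = 111.3822; S(3,+2) = 143.6710; S(3,+3) = 185.3200
Terminal payoffs V(N, j) = max(K - S_T, 0):
  V(3,-3) = 44.095152; V(3,-2) = 32.431394; V(3,-1) = 17.386407; V(3,+0) = 0.000000; V(3,+1) = 0.000000; V(3,+2) = 0.000000; V(3,+3) = 0.000000
Backward induction: V(k, j) = exp(-r*dt) * [p_u * V(k+1, j+1) + p_m * V(k+1, j) + p_d * V(k+1, j-1)]
  V(2,-2) = exp(-r*dt) * [p_u*17.386407 + p_m*32.431394 + p_d*44.095152] = 31.745685
  V(2,-1) = exp(-r*dt) * [p_u*0.000000 + p_m*17.386407 + p_d*32.431394] = 17.024316
  V(2,+0) = exp(-r*dt) * [p_u*0.000000 + p_m*0.000000 + p_d*17.386407] = 2.963363
  V(2,+1) = exp(-r*dt) * [p_u*0.000000 + p_m*0.000000 + p_d*0.000000] = 0.000000
  V(2,+2) = exp(-r*dt) * [p_u*0.000000 + p_m*0.000000 + p_d*0.000000] = 0.000000
  V(1,-1) = exp(-r*dt) * [p_u*2.963363 + p_m*17.024316 + p_d*31.745685] = 17.142686
  V(1,+0) = exp(-r*dt) * [p_u*0.000000 + p_m*2.963363 + p_d*17.024316] = 4.861155
  V(1,+1) = exp(-r*dt) * [p_u*0.000000 + p_m*0.000000 + p_d*2.963363] = 0.505080
  V(0,+0) = exp(-r*dt) * [p_u*0.505080 + p_m*4.861155 + p_d*17.142686] = 6.217139

Answer: Price = V(0,0) = 6.2171


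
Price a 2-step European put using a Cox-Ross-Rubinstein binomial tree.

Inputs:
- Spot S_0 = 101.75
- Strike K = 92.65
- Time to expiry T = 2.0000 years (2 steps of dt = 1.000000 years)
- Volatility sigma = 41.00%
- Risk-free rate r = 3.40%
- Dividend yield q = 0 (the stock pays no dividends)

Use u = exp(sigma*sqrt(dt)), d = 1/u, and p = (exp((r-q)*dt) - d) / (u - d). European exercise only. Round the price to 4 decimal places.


dt = T/N = 1.000000
u = exp(sigma*sqrt(dt)) = 1.506818; d = 1/u = 0.663650
p = (exp((r-q)*dt) - d) / (u - d) = 0.439930
Discount per step: exp(-r*dt) = 0.966572
Stock lattice S(k, i) with i counting down-moves:
  k=0: S(0,0) = 101.7500
  k=1: S(1,0) = 153.3187; S(1,1) = 67.5264
  k=2: S(2,0) = 231.0234; S(2,1) = 101.7500; S(2,2) = 44.8139
Terminal payoffs V(N, i) = max(K - S_T, 0):
  V(2,0) = 0.000000; V(2,1) = 0.000000; V(2,2) = 47.836079
Backward induction: V(k, i) = exp(-r*dt) * [p * V(k+1, i) + (1-p) * V(k+1, i+1)].
  V(1,0) = exp(-r*dt) * [p*0.000000 + (1-p)*0.000000] = 0.000000
  V(1,1) = exp(-r*dt) * [p*0.000000 + (1-p)*47.836079] = 25.895970
  V(0,0) = exp(-r*dt) * [p*0.000000 + (1-p)*25.895970] = 14.018734

Answer: Price = V(0,0) = 14.0187


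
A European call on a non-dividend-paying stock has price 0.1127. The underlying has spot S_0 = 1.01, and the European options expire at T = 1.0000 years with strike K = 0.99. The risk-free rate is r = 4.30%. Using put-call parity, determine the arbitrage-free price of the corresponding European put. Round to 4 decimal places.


Put-call parity: C - P = S_0 * exp(-qT) - K * exp(-rT).
S_0 * exp(-qT) = 1.0100 * 1.00000000 = 1.01000000
K * exp(-rT) = 0.9900 * 0.95791139 = 0.94833228
P = C - S*exp(-qT) + K*exp(-rT)
P = 0.1127 - 1.01000000 + 0.94833228 = 0.0510

Answer: Put price = 0.0510


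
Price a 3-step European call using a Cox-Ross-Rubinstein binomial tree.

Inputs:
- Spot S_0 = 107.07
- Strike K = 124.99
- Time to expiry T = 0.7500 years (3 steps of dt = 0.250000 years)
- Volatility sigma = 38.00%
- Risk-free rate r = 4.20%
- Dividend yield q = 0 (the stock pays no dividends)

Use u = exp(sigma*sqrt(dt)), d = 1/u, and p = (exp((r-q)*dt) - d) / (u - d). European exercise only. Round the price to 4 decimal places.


Answer: Price = V(0,0) = 8.4683

Derivation:
dt = T/N = 0.250000
u = exp(sigma*sqrt(dt)) = 1.209250; d = 1/u = 0.826959
p = (exp((r-q)*dt) - d) / (u - d) = 0.480253
Discount per step: exp(-r*dt) = 0.989555
Stock lattice S(k, i) with i counting down-moves:
  k=0: S(0,0) = 107.0700
  k=1: S(1,0) = 129.4744; S(1,1) = 88.5425
  k=2: S(2,0) = 156.5668; S(2,1) = 107.0700; S(2,2) = 73.2210
  k=3: S(3,0) = 189.3284; S(3,1) = 129.4744; S(3,2) = 88.5425; S(3,3) = 60.5508
Terminal payoffs V(N, i) = max(S_T - K, 0):
  V(3,0) = 64.338353; V(3,1) = 4.484354; V(3,2) = 0.000000; V(3,3) = 0.000000
Backward induction: V(k, i) = exp(-r*dt) * [p * V(k+1, i) + (1-p) * V(k+1, i+1)].
  V(2,0) = exp(-r*dt) * [p*64.338353 + (1-p)*4.484354] = 32.882340
  V(2,1) = exp(-r*dt) * [p*4.484354 + (1-p)*0.000000] = 2.131130
  V(2,2) = exp(-r*dt) * [p*0.000000 + (1-p)*0.000000] = 0.000000
  V(1,0) = exp(-r*dt) * [p*32.882340 + (1-p)*2.131130] = 16.722978
  V(1,1) = exp(-r*dt) * [p*2.131130 + (1-p)*0.000000] = 1.012792
  V(0,0) = exp(-r*dt) * [p*16.722978 + (1-p)*1.012792] = 8.468272


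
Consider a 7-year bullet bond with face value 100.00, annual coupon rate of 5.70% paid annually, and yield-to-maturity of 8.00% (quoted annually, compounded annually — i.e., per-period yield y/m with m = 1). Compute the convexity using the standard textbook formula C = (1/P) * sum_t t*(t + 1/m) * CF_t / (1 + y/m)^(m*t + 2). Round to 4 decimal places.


Answer: Convexity = 37.9751

Derivation:
Coupon per period c = face * coupon_rate / m = 5.700000
Periods per year m = 1; per-period yield y/m = 0.080000
Number of cashflows N = 7
Cashflows (t years, CF_t, discount factor 1/(1+y/m)^(m*t), PV):
  t = 1.0000: CF_t = 5.700000, DF = 0.925926, PV = 5.277778
  t = 2.0000: CF_t = 5.700000, DF = 0.857339, PV = 4.886831
  t = 3.0000: CF_t = 5.700000, DF = 0.793832, PV = 4.524844
  t = 4.0000: CF_t = 5.700000, DF = 0.735030, PV = 4.189670
  t = 5.0000: CF_t = 5.700000, DF = 0.680583, PV = 3.879324
  t = 6.0000: CF_t = 5.700000, DF = 0.630170, PV = 3.591967
  t = 7.0000: CF_t = 105.700000, DF = 0.583490, PV = 61.674935
Price P = sum_t PV_t = 88.025349
Convexity numerator sum_t t*(t + 1/m) * CF_t / (1+y/m)^(m*t + 2):
  t = 1.0000: term = 9.049688
  t = 2.0000: term = 25.138021
  t = 3.0000: term = 46.551891
  t = 4.0000: term = 71.839337
  t = 5.0000: term = 99.776858
  t = 6.0000: term = 129.340371
  t = 7.0000: term = 2961.073686
Convexity = (1/P) * sum = 3342.769851 / 88.025349 = 37.975082


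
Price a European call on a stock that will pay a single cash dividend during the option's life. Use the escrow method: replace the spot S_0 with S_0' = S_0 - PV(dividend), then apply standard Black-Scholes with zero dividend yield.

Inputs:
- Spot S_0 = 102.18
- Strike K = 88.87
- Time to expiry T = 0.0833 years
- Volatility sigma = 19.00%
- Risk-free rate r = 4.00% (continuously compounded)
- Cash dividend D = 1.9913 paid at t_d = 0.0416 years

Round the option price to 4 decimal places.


Answer: Price = 11.6397

Derivation:
PV(D) = D * exp(-r * t_d) = 1.9913 * 0.99833738 = 1.98798923
S_0' = S_0 - PV(D) = 102.1800 - 1.98798923 = 100.19201077
d1 = (ln(S_0'/K) + (r + sigma^2/2)*T) / (sigma*sqrt(T)) = 2.27490009
d2 = d1 - sigma*sqrt(T) = 2.22006279
exp(-rT) = 0.99667354
N(d1) = 0.98854404; N(d2) = 0.98679275
C = S_0' * N(d1) - K * exp(-rT) * N(d2) = 100.19201077 * 0.98854404 - 88.8700 * 0.99667354 * 0.98679275 = 11.6397


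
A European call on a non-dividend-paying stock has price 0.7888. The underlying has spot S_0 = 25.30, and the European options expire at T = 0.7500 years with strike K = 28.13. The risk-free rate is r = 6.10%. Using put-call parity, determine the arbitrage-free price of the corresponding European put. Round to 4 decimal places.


Answer: Put price = 2.3608

Derivation:
Put-call parity: C - P = S_0 * exp(-qT) - K * exp(-rT).
S_0 * exp(-qT) = 25.3000 * 1.00000000 = 25.30000000
K * exp(-rT) = 28.1300 * 0.95528075 = 26.87204757
P = C - S*exp(-qT) + K*exp(-rT)
P = 0.7888 - 25.30000000 + 26.87204757 = 2.3608


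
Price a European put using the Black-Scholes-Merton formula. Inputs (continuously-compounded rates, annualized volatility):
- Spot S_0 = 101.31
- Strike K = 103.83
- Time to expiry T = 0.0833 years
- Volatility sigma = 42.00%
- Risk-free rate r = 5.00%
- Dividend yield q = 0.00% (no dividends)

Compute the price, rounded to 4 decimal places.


Answer: Price = 6.0608

Derivation:
d1 = (ln(S/K) + (r - q + 0.5*sigma^2) * T) / (sigma * sqrt(T)) = -0.10772016
d2 = d1 - sigma * sqrt(T) = -0.22893947
exp(-rT) = 0.99584366; exp(-qT) = 1.00000000
P = K * exp(-rT) * N(-d2) - S_0 * exp(-qT) * N(-d1)
N(-d1) = 0.54289116; N(-d2) = 0.59054202
P = 103.8300 * 0.99584366 * 0.59054202 - 101.3100 * 1.00000000 * 0.54289116 = 6.0608


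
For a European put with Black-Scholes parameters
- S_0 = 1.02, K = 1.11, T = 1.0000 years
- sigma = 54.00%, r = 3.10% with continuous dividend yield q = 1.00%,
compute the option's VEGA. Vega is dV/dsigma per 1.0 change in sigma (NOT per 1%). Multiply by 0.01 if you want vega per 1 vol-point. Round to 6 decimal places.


Answer: Vega = 0.398227

Derivation:
d1 = 0.1523011333; d2 = -0.3876988667
phi(d1) = 0.3943421479; exp(-qT) = 0.9900498337; exp(-rT) = 0.9694755731
Vega = S * exp(-qT) * phi(d1) * sqrt(T) = 1.0200 * 0.9900498337 * 0.3943421479 * 1.0000000000 = 0.398227


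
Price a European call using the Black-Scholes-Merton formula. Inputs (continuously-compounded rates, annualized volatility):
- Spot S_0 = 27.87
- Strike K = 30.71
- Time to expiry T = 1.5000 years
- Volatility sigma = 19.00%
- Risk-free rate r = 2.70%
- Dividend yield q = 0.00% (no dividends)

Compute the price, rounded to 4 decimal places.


Answer: Price = 1.9236

Derivation:
d1 = (ln(S/K) + (r - q + 0.5*sigma^2) * T) / (sigma * sqrt(T)) = -0.12661066
d2 = d1 - sigma * sqrt(T) = -0.35931218
exp(-rT) = 0.96030916; exp(-qT) = 1.00000000
C = S_0 * exp(-qT) * N(d1) - K * exp(-rT) * N(d2)
N(d1) = 0.44962428; N(d2) = 0.35968078
C = 27.8700 * 1.00000000 * 0.44962428 - 30.7100 * 0.96030916 * 0.35968078 = 1.9236


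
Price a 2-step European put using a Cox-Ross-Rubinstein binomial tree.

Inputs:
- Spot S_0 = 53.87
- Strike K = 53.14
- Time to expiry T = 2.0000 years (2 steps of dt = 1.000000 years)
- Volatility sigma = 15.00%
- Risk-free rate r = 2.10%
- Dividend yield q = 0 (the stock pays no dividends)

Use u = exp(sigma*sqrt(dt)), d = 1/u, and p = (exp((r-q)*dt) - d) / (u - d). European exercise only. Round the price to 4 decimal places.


Answer: Price = V(0,0) = 2.7665

Derivation:
dt = T/N = 1.000000
u = exp(sigma*sqrt(dt)) = 1.161834; d = 1/u = 0.860708
p = (exp((r-q)*dt) - d) / (u - d) = 0.533046
Discount per step: exp(-r*dt) = 0.979219
Stock lattice S(k, i) with i counting down-moves:
  k=0: S(0,0) = 53.8700
  k=1: S(1,0) = 62.5880; S(1,1) = 46.3663
  k=2: S(2,0) = 72.7169; S(2,1) = 53.8700; S(2,2) = 39.9079
Terminal payoffs V(N, i) = max(K - S_T, 0):
  V(2,0) = 0.000000; V(2,1) = 0.000000; V(2,2) = 13.232122
Backward induction: V(k, i) = exp(-r*dt) * [p * V(k+1, i) + (1-p) * V(k+1, i+1)].
  V(1,0) = exp(-r*dt) * [p*0.000000 + (1-p)*0.000000] = 0.000000
  V(1,1) = exp(-r*dt) * [p*0.000000 + (1-p)*13.232122] = 6.050394
  V(0,0) = exp(-r*dt) * [p*0.000000 + (1-p)*6.050394] = 2.766545


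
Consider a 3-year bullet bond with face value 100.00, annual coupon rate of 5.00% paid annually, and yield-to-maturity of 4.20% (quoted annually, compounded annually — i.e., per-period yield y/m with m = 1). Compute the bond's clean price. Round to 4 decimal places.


Answer: Price = 102.2117

Derivation:
Coupon per period c = face * coupon_rate / m = 5.000000
Periods per year m = 1; per-period yield y/m = 0.042000
Number of cashflows N = 3
Cashflows (t years, CF_t, discount factor 1/(1+y/m)^(m*t), PV):
  t = 1.0000: CF_t = 5.000000, DF = 0.959693, PV = 4.798464
  t = 2.0000: CF_t = 5.000000, DF = 0.921010, PV = 4.605052
  t = 3.0000: CF_t = 105.000000, DF = 0.883887, PV = 92.808156
Price P = sum_t PV_t = 102.211672


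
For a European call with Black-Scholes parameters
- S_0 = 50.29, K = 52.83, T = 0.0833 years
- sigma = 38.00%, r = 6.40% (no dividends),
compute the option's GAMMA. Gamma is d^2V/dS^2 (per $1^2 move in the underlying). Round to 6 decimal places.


Answer: Gamma = 0.068132

Derivation:
d1 = -0.3458184270; d2 = -0.4554930367
phi(d1) = 0.3757866468; exp(-qT) = 1.0000000000; exp(-rT) = 0.9946829856
Gamma = exp(-qT) * phi(d1) / (S * sigma * sqrt(T)) = 1.0000000000 * 0.3757866468 / (50.2900 * 0.3800 * 0.2886173938) = 0.068132


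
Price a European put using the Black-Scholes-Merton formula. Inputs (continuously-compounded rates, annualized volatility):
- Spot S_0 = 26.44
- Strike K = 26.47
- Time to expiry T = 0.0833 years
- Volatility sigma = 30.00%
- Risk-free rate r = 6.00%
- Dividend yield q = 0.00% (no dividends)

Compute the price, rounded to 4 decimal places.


d1 = (ln(S/K) + (r - q + 0.5*sigma^2) * T) / (sigma * sqrt(T)) = 0.08791915
d2 = d1 - sigma * sqrt(T) = 0.00133393
exp(-rT) = 0.99501447; exp(-qT) = 1.00000000
P = K * exp(-rT) * N(-d2) - S_0 * exp(-qT) * N(-d1)
N(-d1) = 0.46497047; N(-d2) = 0.49946784
P = 26.4700 * 0.99501447 * 0.49946784 - 26.4400 * 1.00000000 * 0.46497047 = 0.8612

Answer: Price = 0.8612


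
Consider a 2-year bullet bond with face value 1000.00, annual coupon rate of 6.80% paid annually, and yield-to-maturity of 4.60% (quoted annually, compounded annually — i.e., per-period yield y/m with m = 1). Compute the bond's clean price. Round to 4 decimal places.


Answer: Price = 1041.1401

Derivation:
Coupon per period c = face * coupon_rate / m = 68.000000
Periods per year m = 1; per-period yield y/m = 0.046000
Number of cashflows N = 2
Cashflows (t years, CF_t, discount factor 1/(1+y/m)^(m*t), PV):
  t = 1.0000: CF_t = 68.000000, DF = 0.956023, PV = 65.009560
  t = 2.0000: CF_t = 1068.000000, DF = 0.913980, PV = 976.130502
Price P = sum_t PV_t = 1041.140062


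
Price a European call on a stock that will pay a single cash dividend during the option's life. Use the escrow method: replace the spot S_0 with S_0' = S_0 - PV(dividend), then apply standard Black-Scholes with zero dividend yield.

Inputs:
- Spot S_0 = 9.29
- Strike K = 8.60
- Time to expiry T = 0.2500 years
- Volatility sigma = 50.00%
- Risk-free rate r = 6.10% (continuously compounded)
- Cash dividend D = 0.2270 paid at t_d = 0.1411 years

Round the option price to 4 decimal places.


Answer: Price = 1.2015

Derivation:
PV(D) = D * exp(-r * t_d) = 0.2270 * 0.99142984 = 0.22505457
S_0' = S_0 - PV(D) = 9.2900 - 0.22505457 = 9.06494543
d1 = (ln(S_0'/K) + (r + sigma^2/2)*T) / (sigma*sqrt(T)) = 0.39661048
d2 = d1 - sigma*sqrt(T) = 0.14661048
exp(-rT) = 0.98486569
N(d1) = 0.65417264; N(d2) = 0.55828026
C = S_0' * N(d1) - K * exp(-rT) * N(d2) = 9.06494543 * 0.65417264 - 8.6000 * 0.98486569 * 0.55828026 = 1.2015


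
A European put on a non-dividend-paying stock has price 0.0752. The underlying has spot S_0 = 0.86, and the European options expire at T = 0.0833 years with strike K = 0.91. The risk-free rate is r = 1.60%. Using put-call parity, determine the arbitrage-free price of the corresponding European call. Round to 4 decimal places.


Put-call parity: C - P = S_0 * exp(-qT) - K * exp(-rT).
S_0 * exp(-qT) = 0.8600 * 1.00000000 = 0.86000000
K * exp(-rT) = 0.9100 * 0.99866809 = 0.90878796
C = P + S*exp(-qT) - K*exp(-rT)
C = 0.0752 + 0.86000000 - 0.90878796 = 0.0264

Answer: Call price = 0.0264


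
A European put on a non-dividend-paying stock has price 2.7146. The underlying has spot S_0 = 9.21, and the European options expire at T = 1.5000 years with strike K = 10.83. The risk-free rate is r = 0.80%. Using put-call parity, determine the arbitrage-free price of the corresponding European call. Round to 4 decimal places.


Put-call parity: C - P = S_0 * exp(-qT) - K * exp(-rT).
S_0 * exp(-qT) = 9.2100 * 1.00000000 = 9.21000000
K * exp(-rT) = 10.8300 * 0.98807171 = 10.70081665
C = P + S*exp(-qT) - K*exp(-rT)
C = 2.7146 + 9.21000000 - 10.70081665 = 1.2238

Answer: Call price = 1.2238


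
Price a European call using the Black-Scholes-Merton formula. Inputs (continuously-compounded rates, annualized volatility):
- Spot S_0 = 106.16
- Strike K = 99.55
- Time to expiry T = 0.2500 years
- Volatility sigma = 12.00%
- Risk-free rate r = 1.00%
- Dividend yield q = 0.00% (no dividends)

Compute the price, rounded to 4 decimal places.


Answer: Price = 7.2703

Derivation:
d1 = (ln(S/K) + (r - q + 0.5*sigma^2) * T) / (sigma * sqrt(T)) = 1.14312266
d2 = d1 - sigma * sqrt(T) = 1.08312266
exp(-rT) = 0.99750312; exp(-qT) = 1.00000000
C = S_0 * exp(-qT) * N(d1) - K * exp(-rT) * N(d2)
N(d1) = 0.87350617; N(d2) = 0.86062301
C = 106.1600 * 1.00000000 * 0.87350617 - 99.5500 * 0.99750312 * 0.86062301 = 7.2703


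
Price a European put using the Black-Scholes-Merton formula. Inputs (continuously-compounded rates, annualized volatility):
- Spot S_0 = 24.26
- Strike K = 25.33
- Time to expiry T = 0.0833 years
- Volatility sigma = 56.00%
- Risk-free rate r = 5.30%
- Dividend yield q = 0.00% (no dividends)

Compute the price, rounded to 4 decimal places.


Answer: Price = 2.1181

Derivation:
d1 = (ln(S/K) + (r - q + 0.5*sigma^2) * T) / (sigma * sqrt(T)) = -0.15891170
d2 = d1 - sigma * sqrt(T) = -0.32053744
exp(-rT) = 0.99559483; exp(-qT) = 1.00000000
P = K * exp(-rT) * N(-d2) - S_0 * exp(-qT) * N(-d1)
N(-d1) = 0.56313078; N(-d2) = 0.62571952
P = 25.3300 * 0.99559483 * 0.62571952 - 24.2600 * 1.00000000 * 0.56313078 = 2.1181


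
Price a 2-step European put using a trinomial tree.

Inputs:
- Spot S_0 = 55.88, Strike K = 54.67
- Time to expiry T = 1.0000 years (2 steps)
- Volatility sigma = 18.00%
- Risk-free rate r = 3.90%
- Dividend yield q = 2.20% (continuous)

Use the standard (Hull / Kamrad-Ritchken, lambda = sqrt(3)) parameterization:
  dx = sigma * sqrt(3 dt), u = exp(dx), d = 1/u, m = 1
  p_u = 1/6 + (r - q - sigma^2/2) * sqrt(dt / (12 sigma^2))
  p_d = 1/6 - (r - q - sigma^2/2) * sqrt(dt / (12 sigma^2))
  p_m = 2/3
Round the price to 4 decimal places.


dt = T/N = 0.500000; dx = sigma*sqrt(3*dt) = 0.220454
u = exp(dx) = 1.246643; d = 1/u = 0.802154
p_u = 0.167574, p_m = 0.666667, p_d = 0.165759
Discount per step: exp(-r*dt) = 0.980689
Stock lattice S(k, j) with j the centered position index:
  k=0: S(0,+0) = 55.8800
  k=1: S(1,-1) = 44.8244; S(1,+0) = 55.8800; S(1,+1) = 69.6624
  k=2: S(2,-2) = 35.9561; S(2,-1) = 44.8244; S(2,+0) = 55.8800; S(2,+1) = 69.6624; S(2,+2) = 86.8441
Terminal payoffs V(N, j) = max(K - S_T, 0):
  V(2,-2) = 18.713913; V(2,-1) = 9.845608; V(2,+0) = 0.000000; V(2,+1) = 0.000000; V(2,+2) = 0.000000
Backward induction: V(k, j) = exp(-r*dt) * [p_u * V(k+1, j+1) + p_m * V(k+1, j) + p_d * V(k+1, j-1)]
  V(1,-1) = exp(-r*dt) * [p_u*0.000000 + p_m*9.845608 + p_d*18.713913] = 9.479090
  V(1,+0) = exp(-r*dt) * [p_u*0.000000 + p_m*0.000000 + p_d*9.845608] = 1.600487
  V(1,+1) = exp(-r*dt) * [p_u*0.000000 + p_m*0.000000 + p_d*0.000000] = 0.000000
  V(0,+0) = exp(-r*dt) * [p_u*0.000000 + p_m*1.600487 + p_d*9.479090] = 2.587293

Answer: Price = V(0,0) = 2.5873


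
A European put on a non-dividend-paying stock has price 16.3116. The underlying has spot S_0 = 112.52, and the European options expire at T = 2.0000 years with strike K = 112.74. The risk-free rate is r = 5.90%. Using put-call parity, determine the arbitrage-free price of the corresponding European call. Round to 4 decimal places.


Put-call parity: C - P = S_0 * exp(-qT) - K * exp(-rT).
S_0 * exp(-qT) = 112.5200 * 1.00000000 = 112.52000000
K * exp(-rT) = 112.7400 * 0.88869605 = 100.19159297
C = P + S*exp(-qT) - K*exp(-rT)
C = 16.3116 + 112.52000000 - 100.19159297 = 28.6400

Answer: Call price = 28.6400


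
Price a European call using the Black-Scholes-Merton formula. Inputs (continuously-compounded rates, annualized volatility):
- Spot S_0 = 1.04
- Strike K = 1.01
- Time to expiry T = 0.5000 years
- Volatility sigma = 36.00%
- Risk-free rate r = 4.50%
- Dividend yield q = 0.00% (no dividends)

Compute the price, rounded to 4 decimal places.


Answer: Price = 0.1310

Derivation:
d1 = (ln(S/K) + (r - q + 0.5*sigma^2) * T) / (sigma * sqrt(T)) = 0.33065249
d2 = d1 - sigma * sqrt(T) = 0.07609405
exp(-rT) = 0.97775124; exp(-qT) = 1.00000000
C = S_0 * exp(-qT) * N(d1) - K * exp(-rT) * N(d2)
N(d1) = 0.62954650; N(d2) = 0.53032786
C = 1.0400 * 1.00000000 * 0.62954650 - 1.0100 * 0.97775124 * 0.53032786 = 0.1310


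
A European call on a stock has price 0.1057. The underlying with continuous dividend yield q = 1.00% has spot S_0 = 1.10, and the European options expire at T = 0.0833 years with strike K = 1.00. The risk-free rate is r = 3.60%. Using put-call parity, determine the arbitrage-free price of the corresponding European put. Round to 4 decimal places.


Answer: Put price = 0.0036

Derivation:
Put-call parity: C - P = S_0 * exp(-qT) - K * exp(-rT).
S_0 * exp(-qT) = 1.1000 * 0.99916735 = 1.09908408
K * exp(-rT) = 1.0000 * 0.99700569 = 0.99700569
P = C - S*exp(-qT) + K*exp(-rT)
P = 0.1057 - 1.09908408 + 0.99700569 = 0.0036
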